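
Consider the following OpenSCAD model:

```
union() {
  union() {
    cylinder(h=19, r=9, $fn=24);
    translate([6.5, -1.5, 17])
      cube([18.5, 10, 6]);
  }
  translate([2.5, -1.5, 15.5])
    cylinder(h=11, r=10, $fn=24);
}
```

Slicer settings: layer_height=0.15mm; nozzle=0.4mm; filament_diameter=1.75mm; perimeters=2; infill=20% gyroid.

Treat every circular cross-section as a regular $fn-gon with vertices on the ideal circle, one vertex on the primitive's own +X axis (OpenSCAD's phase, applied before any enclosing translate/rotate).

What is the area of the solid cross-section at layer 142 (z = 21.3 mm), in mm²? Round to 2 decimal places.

456.60 mm²

At z = 21.3 mm: the cylinder is absent (z outside [0, 19]); the cube at (6.5, -1.5) (footprint 18.5×10) is included at this height (area 185.00 mm²); Combining (union): only the 18.5×10 cube at (6.5, -1.5) is present, so the union is just that shape — area = 185.00 mm²; the cylinder at (2.5, -1.5): section is a regular 24-gon, circumradius r=10 (area = (24/2)·10.000²·sin(360°/24) = 310.58 mm²); Combining (union): the regions partially overlap — summed areas 495.58 mm² minus the doubly-counted overlap 38.98 mm² gives 456.60 mm² — area = 456.60 mm². Overall, the cross-section is a single solid region. Net area = 456.60 mm².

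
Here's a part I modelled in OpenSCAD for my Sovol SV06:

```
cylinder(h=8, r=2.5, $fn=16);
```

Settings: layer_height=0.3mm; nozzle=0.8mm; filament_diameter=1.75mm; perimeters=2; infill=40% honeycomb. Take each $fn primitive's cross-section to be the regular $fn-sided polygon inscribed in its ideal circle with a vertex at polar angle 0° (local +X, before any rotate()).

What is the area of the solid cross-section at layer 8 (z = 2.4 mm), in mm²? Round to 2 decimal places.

At z = 2.4 mm: the r=2.5 cylinder gives a regular 16-gon of circumradius 2.5 (constant along its height) (area = (16/2)·2.500²·sin(360°/16) = 19.13 mm²). Overall, the cross-section is a single solid region. Net area = 19.13 mm².

19.13 mm²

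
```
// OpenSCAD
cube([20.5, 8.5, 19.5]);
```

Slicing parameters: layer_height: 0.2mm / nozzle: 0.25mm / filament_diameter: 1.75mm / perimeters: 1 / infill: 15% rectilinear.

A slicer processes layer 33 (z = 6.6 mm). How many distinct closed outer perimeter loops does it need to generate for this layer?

At z = 6.6 mm: the cube (footprint 20.5×8.5) is included at this height. The result has 1 disconnected region.

1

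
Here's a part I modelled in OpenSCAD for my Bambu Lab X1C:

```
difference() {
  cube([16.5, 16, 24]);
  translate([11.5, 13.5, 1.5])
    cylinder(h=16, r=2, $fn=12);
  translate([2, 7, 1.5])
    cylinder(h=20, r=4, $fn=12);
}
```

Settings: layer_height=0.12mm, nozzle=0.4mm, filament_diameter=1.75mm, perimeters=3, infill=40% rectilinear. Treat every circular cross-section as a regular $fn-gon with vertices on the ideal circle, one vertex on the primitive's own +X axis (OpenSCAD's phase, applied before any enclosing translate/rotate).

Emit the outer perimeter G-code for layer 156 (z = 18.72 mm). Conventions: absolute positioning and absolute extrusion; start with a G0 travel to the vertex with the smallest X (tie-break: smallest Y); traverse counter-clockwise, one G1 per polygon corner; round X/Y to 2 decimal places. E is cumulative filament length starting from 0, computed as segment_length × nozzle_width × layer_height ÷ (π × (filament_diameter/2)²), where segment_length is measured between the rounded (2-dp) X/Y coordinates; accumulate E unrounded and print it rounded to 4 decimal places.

At z = 18.72 mm: the cube is present — its section is the full 16.5×16 rectangle; the cylinder at (11.5, 13.5) is not intersected at this z (z outside [1.5, 17.5]); the r=4 cylinder at (2, 7) gives a regular 12-gon of circumradius 4 (constant along its height); Subtracting the remaining from the first: starting from the 16.5×16 cube, the r=4 cylinder at (2, 7) partially overlaps it — only the 38.93 mm² overlap (of its 48.00 mm²) is removed, clipping the outline — 1 connected region. The outline is a single polygon with 13 vertices. Extrusion per mm of travel: 0.4 × 0.12 / (π × 0.875²) = 0.019956. Accumulating E over each segment gives final E = 1.4895.

G0 X0.00 Y0.00 Z18.72
G1 X16.50 Y0.00 E0.3293
G1 X16.50 Y16.00 E0.6486
G1 X0.00 Y16.00 E0.9778
G1 X0.00 Y10.46 E1.0884
G1 X2.00 Y11.00 E1.1297
G1 X4.00 Y10.46 E1.1711
G1 X5.46 Y9.00 E1.2123
G1 X6.00 Y7.00 E1.2536
G1 X5.46 Y5.00 E1.2950
G1 X4.00 Y3.54 E1.3362
G1 X2.00 Y3.00 E1.3775
G1 X0.00 Y3.54 E1.4189
G1 X0.00 Y0.00 E1.4895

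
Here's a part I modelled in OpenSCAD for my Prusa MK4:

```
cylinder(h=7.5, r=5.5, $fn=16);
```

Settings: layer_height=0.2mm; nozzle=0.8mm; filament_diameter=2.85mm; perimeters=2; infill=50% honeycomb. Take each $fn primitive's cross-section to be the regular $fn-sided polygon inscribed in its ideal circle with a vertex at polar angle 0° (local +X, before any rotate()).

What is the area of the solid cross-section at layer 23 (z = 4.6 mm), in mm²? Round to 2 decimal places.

92.61 mm²

At z = 4.6 mm: the r=5.5 cylinder gives a regular 16-gon of circumradius 5.5 (constant along its height) (area = (16/2)·5.500²·sin(360°/16) = 92.61 mm²). Overall, the cross-section is a single solid region. Net area = 92.61 mm².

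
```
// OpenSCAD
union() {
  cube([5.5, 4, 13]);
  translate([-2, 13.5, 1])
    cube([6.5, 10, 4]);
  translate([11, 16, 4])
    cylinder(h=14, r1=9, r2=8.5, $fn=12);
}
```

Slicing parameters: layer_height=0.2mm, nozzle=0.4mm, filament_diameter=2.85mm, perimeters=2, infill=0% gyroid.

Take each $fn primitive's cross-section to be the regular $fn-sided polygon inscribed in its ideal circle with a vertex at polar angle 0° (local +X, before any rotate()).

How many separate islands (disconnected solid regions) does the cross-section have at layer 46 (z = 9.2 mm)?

2

At z = 9.2 mm: the cube is present — its section is the full 5.5×4 rectangle; the cube at (-2, 13.5) does not reach this height (z outside [1, 5]); the cone at (11, 16) (r1=9→r2=8.5) has section circumradius 8.814 here — a regular 12-gon; Taking the union: the 2 present regions are separate (no shared area or edge), so areas and boundary lengths simply add and each stays a separate island — 2 connected regions. Overall, the cross-section has 2 separate islands. Island count = 2.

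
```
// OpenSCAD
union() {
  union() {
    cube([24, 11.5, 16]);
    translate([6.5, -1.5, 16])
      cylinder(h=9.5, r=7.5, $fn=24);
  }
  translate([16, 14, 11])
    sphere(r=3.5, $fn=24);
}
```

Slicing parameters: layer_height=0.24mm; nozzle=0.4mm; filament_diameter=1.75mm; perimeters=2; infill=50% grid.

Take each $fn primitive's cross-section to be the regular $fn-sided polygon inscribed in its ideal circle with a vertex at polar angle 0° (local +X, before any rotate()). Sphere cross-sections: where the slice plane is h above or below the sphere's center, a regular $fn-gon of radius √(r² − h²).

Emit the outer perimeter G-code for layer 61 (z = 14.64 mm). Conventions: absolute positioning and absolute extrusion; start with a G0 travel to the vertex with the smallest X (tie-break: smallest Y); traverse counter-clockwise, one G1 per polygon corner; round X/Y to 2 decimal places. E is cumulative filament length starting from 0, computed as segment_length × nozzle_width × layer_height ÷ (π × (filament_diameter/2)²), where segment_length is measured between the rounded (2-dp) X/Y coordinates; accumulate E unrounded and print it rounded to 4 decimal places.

At z = 14.64 mm: the 24×11.5 cube contributes its full rectangle; the cylinder at (6.5, -1.5) does not reach this height (z outside [16, 25.5]); Combining (union): only the 24×11.5 cube is present, so the union is just that shape — 1 connected region; the sphere at (16, 14) does not reach this height (|z−center|=3.640 > r=3.5); Merging all regions: only that combined region is present, so the union is just that shape — 1 connected region. The outline is a single polygon with 4 vertices. Extrusion per mm of travel: 0.4 × 0.24 / (π × 0.875²) = 0.039912. Accumulating E over each segment gives final E = 2.8338.

G0 X0.00 Y0.00 Z14.64
G1 X24.00 Y0.00 E0.9579
G1 X24.00 Y11.50 E1.4169
G1 X0.00 Y11.50 E2.3748
G1 X0.00 Y0.00 E2.8338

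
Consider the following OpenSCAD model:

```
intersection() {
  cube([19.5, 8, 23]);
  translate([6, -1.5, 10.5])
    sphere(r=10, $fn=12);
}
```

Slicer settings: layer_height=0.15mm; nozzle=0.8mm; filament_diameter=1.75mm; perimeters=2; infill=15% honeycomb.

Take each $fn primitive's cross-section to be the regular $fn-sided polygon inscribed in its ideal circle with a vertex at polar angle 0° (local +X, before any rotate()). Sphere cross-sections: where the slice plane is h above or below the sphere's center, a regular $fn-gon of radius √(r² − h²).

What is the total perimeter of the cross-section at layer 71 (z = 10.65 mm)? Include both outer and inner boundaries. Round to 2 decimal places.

At z = 10.65 mm: the cube (footprint 19.5×8) is included at this height (perimeter 55.00 mm); the r=10 sphere at (6, -1.5) slices to a regular 12-gon of circumradius 9.999 (√(r²−h²) with h=0.15 from center) (perimeter = 2·12·9.999·sin(180°/12) = 62.11 mm); After intersecting: the r=10 sphere at (6, -1.5) partially overlaps the 19.5×8 cube; clipping to the common part keeps 105.16 mm² — boundary = 42.19 mm. Overall, the cross-section is a single solid region. Total boundary length (outer) = 42.19 mm.

42.19 mm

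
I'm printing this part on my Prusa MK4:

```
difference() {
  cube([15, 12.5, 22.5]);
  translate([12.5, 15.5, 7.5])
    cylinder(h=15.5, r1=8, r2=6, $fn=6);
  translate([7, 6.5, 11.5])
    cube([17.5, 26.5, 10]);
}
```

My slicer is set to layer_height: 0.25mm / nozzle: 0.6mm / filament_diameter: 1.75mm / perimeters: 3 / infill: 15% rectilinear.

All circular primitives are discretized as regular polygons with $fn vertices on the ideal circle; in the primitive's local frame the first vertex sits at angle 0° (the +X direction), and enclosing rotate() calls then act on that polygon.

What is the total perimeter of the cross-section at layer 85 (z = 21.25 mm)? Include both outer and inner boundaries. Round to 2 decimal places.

55.00 mm

At z = 21.25 mm: the cube is present — its section is the full 15×12.5 rectangle (perimeter 55.00 mm); the cone at (12.5, 15.5) (r1=8→r2=6) has section circumradius 6.226 here — a regular 6-gon (perimeter = 2·6·6.226·sin(180°/6) = 37.35 mm); the cube at (7, 6.5) is present — its section is the full 17.5×26.5 rectangle (perimeter 88.00 mm); After the difference (first − rest): starting from the 15×12.5 cube, the cone at (12.5, 15.5) partially overlaps it — only the 15.08 mm² overlap (of its 100.70 mm²) is removed, clipping the outline; the 17.5×26.5 cube at (7, 6.5) partially overlaps it — only the 32.92 mm² overlap (of its 463.75 mm²) is removed, clipping the outline — boundary = 55.00 mm. Overall, the cross-section is a single solid region. Total boundary length (outer) = 55.00 mm.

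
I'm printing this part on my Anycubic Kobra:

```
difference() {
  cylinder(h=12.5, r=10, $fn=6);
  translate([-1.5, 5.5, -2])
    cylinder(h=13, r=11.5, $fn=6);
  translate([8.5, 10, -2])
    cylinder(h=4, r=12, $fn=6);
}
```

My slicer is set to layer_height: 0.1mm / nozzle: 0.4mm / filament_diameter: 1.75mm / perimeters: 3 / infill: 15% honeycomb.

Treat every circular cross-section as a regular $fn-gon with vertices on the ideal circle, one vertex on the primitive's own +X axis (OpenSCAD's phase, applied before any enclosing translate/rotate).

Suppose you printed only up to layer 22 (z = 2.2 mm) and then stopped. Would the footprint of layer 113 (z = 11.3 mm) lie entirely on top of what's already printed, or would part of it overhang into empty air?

Compare the two slices. At z = 2.2: the r=10 cylinder contributes a regular 6-gon of circumradius 10 (area = (6/2)·10.000²·sin(360°/6) = 259.81 mm²); the r=11.5 cylinder at (-1.5, 5.5) contributes a regular 6-gon of circumradius 11.5 (area = (6/2)·11.500²·sin(360°/6) = 343.60 mm²); the cylinder at (8.5, 10) is absent (z outside [-2, 2]); Taking the first minus the rest: starting from the r=10 cylinder (259.81 mm²), the r=11.5 cylinder at (-1.5, 5.5) partially overlaps it — only the 188.29 mm² overlap (of its 343.60 mm²) is removed, clipping the outline — area = 71.52 mm². At z = 11.3: the r=10 cylinder gives a regular 6-gon of circumradius 10 (constant along its height) (area = (6/2)·10.000²·sin(360°/6) = 259.81 mm²); the cylinder at (-1.5, 5.5) is absent (z outside [-2, 11]); the cylinder at (8.5, 10) is not intersected at this z (z outside [-2, 2]); Subtracting the remaining from the first: none of the subtracted shapes is present at this height, so the r=10 cylinder is unchanged — area = 259.81 mm². Checking containment: at z = 11.3 the cross-section extends beyond the z = 2.2 cross-section by about 188.29 mm².

part overhangs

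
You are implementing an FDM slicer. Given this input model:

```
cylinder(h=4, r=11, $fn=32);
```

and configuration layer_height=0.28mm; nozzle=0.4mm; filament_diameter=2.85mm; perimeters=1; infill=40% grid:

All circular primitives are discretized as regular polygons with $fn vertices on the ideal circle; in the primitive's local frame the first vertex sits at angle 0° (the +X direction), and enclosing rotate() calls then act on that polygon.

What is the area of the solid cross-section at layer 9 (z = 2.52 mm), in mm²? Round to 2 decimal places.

At z = 2.52 mm: the r=11 cylinder gives a regular 32-gon of circumradius 11 (constant along its height) (area = (32/2)·11.000²·sin(360°/32) = 377.69 mm²). Overall, the cross-section is a single solid region. Net area = 377.69 mm².

377.69 mm²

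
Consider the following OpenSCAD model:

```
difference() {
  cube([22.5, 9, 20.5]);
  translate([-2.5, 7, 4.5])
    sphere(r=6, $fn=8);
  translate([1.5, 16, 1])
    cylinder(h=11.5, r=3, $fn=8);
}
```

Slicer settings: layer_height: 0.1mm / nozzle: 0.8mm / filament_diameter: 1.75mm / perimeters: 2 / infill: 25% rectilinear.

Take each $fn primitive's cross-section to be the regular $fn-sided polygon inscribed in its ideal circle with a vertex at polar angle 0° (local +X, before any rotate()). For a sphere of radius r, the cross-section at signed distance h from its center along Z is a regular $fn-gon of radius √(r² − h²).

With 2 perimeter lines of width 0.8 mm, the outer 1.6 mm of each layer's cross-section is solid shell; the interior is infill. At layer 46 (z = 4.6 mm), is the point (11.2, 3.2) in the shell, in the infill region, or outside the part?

infill

At z = 4.6 mm: the 22.5×9 cube contributes its full rectangle; the r=6 sphere at (-2.5, 7) contributes a regular 8-gon of circumradius √(6²−0.1²) = 5.999; the cylinder at (1.5, 16): section is a regular 8-gon, circumradius r=3; Taking the first minus the rest: starting from the 22.5×9 cube, the r=6 sphere at (-2.5, 7) partially overlaps it — only the 17.92 mm² overlap (of its 101.80 mm²) is removed, clipping the outline; the r=3 cylinder at (1.5, 16) misses the remaining region (no effect) — 1 connected region. Overall, the cross-section is a single solid region. The nearest boundary edge runs (22.50, 0.00)→(0.00, 0.00); distance from the point to it = 3.20 mm. The point is inside the cross-section and 3.20 mm from the nearest boundary — more than the 1.6 mm shell width (2 × 0.8), so it's in the infill interior.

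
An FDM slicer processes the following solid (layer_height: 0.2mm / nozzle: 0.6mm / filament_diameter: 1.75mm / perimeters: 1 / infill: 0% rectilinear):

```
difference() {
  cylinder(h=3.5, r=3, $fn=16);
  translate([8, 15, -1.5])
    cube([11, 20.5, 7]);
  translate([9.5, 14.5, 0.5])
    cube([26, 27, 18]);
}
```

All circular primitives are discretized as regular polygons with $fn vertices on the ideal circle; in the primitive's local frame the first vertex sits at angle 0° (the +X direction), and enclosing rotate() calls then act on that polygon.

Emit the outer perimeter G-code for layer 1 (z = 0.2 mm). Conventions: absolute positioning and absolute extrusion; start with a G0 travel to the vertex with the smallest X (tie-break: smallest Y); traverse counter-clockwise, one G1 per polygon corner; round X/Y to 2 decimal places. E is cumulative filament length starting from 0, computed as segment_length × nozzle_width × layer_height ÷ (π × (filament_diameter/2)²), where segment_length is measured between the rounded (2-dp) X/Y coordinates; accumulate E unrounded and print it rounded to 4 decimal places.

G0 X-3.00 Y0.00 Z0.20
G1 X-2.77 Y-1.15 E0.0585
G1 X-2.12 Y-2.12 E0.1168
G1 X-1.15 Y-2.77 E0.1750
G1 X0.00 Y-3.00 E0.2335
G1 X1.15 Y-2.77 E0.2920
G1 X2.12 Y-2.12 E0.3503
G1 X2.77 Y-1.15 E0.4085
G1 X3.00 Y0.00 E0.4671
G1 X2.77 Y1.15 E0.5256
G1 X2.12 Y2.12 E0.5838
G1 X1.15 Y2.77 E0.6421
G1 X0.00 Y3.00 E0.7006
G1 X-1.15 Y2.77 E0.7591
G1 X-2.12 Y2.12 E0.8173
G1 X-2.77 Y1.15 E0.8756
G1 X-3.00 Y0.00 E0.9341

At z = 0.2 mm: the cylinder: section is a regular 16-gon, circumradius r=3; the cube at (8, 15) is present — its section is the full 11×20.5 rectangle; the cube at (9.5, 14.5) is absent (z outside [0.5, 18.5]); Subtracting the remaining from the first: starting from the r=3 cylinder, the 11×20.5 cube at (8, 15) misses the remaining region (no effect) — 1 connected region. The outline is a single polygon with 16 vertices. Extrusion per mm of travel: 0.6 × 0.2 / (π × 0.875²) = 0.049890. Accumulating E over each segment gives final E = 0.9341.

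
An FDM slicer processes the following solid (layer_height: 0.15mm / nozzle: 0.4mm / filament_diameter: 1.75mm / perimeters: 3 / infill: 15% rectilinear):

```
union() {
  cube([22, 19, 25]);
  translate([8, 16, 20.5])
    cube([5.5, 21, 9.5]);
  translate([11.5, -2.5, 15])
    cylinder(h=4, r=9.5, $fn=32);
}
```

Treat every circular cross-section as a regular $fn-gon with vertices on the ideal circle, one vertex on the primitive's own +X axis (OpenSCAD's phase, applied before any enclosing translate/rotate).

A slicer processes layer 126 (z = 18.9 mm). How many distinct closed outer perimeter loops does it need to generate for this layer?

At z = 18.9 mm: the cube (footprint 22×19) is included at this height; the cube at (8, 16) does not reach this height (z outside [20.5, 30]); the r=9.5 cylinder at (11.5, -2.5) contributes a regular 32-gon of circumradius 9.5; Taking the union: the regions partially overlap (shared area 94.06 mm²), so overlapping operands fuse into one piece — 1 connected region. The result has 1 disconnected region.

1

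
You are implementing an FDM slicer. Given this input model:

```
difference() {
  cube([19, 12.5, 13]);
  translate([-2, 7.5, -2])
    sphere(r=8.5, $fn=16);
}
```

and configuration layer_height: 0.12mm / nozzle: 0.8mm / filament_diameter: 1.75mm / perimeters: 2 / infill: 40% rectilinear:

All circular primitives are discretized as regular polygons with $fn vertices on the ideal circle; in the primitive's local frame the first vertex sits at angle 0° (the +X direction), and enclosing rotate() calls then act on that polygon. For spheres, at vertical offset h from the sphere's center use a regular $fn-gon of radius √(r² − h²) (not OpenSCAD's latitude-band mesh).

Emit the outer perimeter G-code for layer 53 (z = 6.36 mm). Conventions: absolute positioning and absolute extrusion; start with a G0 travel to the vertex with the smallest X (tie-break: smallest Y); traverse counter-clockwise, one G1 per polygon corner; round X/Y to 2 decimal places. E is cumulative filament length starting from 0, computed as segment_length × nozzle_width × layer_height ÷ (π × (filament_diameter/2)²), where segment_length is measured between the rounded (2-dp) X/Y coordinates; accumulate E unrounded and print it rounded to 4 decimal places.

G0 X0.00 Y0.00 Z6.36
G1 X19.00 Y0.00 E0.7583
G1 X19.00 Y12.50 E1.2572
G1 X0.00 Y12.50 E2.0156
G1 X0.00 Y0.00 E2.5145

At z = 6.36 mm: the cube (footprint 19×12.5) is included at this height; the r=8.5 sphere at (-2, 7.5) contributes a regular 16-gon of circumradius √(8.5²−8.36²) = 1.536; Subtracting the remaining from the first: starting from the 19×12.5 cube, the r=8.5 sphere at (-2, 7.5) misses the remaining region (no effect) — 1 connected region. The outline is a single polygon with 4 vertices. Extrusion per mm of travel: 0.8 × 0.12 / (π × 0.875²) = 0.039912. Accumulating E over each segment gives final E = 2.5145.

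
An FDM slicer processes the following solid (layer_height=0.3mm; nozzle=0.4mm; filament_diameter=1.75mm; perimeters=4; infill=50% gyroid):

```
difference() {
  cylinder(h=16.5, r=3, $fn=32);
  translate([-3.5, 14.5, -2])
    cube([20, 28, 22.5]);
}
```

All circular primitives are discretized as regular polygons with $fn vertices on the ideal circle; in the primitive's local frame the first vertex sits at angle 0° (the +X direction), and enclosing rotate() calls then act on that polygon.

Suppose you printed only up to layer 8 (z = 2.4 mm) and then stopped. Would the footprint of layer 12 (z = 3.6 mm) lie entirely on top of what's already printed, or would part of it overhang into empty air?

Compare the two slices. At z = 2.4: the r=3 cylinder contributes a regular 32-gon of circumradius 3 (area = (32/2)·3.000²·sin(360°/32) = 28.09 mm²); the 20×28 cube at (-3.5, 14.5) contributes its full rectangle (area 560.00 mm²); Subtracting the remaining from the first: starting from the r=3 cylinder (28.09 mm²), the 20×28 cube at (-3.5, 14.5) misses the remaining region (no effect) — area = 28.09 mm². At z = 3.6: the r=3 cylinder contributes a regular 32-gon of circumradius 3 (area = (32/2)·3.000²·sin(360°/32) = 28.09 mm²); the cube at (-3.5, 14.5) is present — its section is the full 20×28 rectangle (area 560.00 mm²); Taking the first minus the rest: starting from the r=3 cylinder (28.09 mm²), the 20×28 cube at (-3.5, 14.5) misses the remaining region (no effect) — area = 28.09 mm². Checking containment: the cross-section at z = 3.6 is a subset of the cross-section at z = 2.4.

entirely on top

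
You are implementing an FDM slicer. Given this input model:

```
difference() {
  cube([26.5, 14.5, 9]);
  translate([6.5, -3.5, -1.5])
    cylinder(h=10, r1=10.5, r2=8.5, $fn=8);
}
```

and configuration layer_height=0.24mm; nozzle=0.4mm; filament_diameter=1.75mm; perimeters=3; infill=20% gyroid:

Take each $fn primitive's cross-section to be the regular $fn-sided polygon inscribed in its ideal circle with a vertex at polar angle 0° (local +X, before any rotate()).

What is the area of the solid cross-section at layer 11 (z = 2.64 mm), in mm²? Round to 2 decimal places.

318.05 mm²

At z = 2.64 mm: the cube (footprint 26.5×14.5) is included at this height (area 384.25 mm²); the cone at (6.5, -3.5) (r1=10.5→r2=8.5) has section circumradius 9.672 here — a regular 8-gon (area = (8/2)·9.672²·sin(360°/8) = 264.59 mm²); Subtracting the remaining from the first: starting from the 26.5×14.5 cube (384.25 mm²), the cone at (6.5, -3.5) partially overlaps it — only the 66.20 mm² overlap (of its 264.59 mm²) is removed, clipping the outline — area = 318.05 mm². Overall, the cross-section is a single solid region. Net area = 318.05 mm².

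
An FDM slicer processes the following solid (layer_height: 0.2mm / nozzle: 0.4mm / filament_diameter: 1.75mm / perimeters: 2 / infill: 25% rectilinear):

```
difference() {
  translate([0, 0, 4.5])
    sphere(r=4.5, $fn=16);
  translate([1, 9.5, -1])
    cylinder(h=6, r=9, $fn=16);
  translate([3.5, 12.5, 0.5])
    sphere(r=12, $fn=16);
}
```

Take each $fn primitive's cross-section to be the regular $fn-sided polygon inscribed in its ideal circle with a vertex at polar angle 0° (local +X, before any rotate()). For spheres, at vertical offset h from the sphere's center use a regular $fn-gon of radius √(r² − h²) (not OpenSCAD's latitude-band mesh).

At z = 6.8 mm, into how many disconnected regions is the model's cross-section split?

At z = 6.8 mm: the sphere: section is a regular 16-gon, circumradius = √(r²−h²) = √(4.5²−2.3²) = 3.868; the cylinder at (1, 9.5) is absent (z outside [-1, 5]); the r=12 sphere at (3.5, 12.5) contributes a regular 16-gon of circumradius √(12²−6.3²) = 10.213; Taking the first minus the rest: starting from the r=4.5 sphere, the r=12 sphere at (3.5, 12.5) partially overlaps it — only the 2.71 mm² overlap (of its 319.34 mm²) is removed, clipping the outline — 1 connected region. The result has 1 disconnected region.

1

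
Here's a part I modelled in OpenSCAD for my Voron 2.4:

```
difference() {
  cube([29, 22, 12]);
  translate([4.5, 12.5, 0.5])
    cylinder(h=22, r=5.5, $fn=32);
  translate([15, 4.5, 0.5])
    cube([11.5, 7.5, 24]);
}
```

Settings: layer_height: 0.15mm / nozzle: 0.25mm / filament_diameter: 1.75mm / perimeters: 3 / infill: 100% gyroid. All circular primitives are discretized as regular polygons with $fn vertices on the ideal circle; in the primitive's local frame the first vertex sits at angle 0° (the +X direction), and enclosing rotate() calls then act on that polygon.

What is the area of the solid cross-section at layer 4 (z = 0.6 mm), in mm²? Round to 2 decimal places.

461.51 mm²

At z = 0.6 mm: the cube is present — its section is the full 29×22 rectangle (area 638.00 mm²); the r=5.5 cylinder at (4.5, 12.5) gives a regular 32-gon of circumradius 5.5 (constant along its height) (area = (32/2)·5.500²·sin(360°/32) = 94.42 mm²); the cube at (15, 4.5) (footprint 11.5×7.5) is included at this height (area 86.25 mm²); After the difference (first − rest): starting from the 29×22 cube (638.00 mm²), the r=5.5 cylinder at (4.5, 12.5) partially overlaps it — only the 90.24 mm² overlap (of its 94.42 mm²) is removed, clipping the outline; the 11.5×7.5 cube at (15, 4.5) lies wholly inside it (removes its full 86.25 mm² and its 38.00 mm outline becomes a hole wall) — area = 461.51 mm². Overall, the cross-section is one region with 1 hole. Net area = 461.51 mm².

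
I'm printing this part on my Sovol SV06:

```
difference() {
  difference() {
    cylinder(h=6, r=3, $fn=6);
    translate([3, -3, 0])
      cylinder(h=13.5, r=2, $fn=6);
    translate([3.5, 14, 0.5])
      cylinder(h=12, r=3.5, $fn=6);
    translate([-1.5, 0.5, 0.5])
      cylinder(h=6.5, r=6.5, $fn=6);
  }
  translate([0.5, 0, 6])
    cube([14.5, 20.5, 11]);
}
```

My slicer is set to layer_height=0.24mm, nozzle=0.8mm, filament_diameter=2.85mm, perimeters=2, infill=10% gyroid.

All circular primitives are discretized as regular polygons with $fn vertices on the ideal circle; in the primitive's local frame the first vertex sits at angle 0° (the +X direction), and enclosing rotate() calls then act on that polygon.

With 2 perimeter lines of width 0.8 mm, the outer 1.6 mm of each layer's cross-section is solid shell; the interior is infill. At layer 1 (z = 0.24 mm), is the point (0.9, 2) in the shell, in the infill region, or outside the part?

At z = 0.24 mm: the r=3 cylinder contributes a regular 6-gon of circumradius 3; the r=2 cylinder at (3, -3) gives a regular 6-gon of circumradius 2 (constant along its height); the cylinder at (3.5, 14) does not reach this height (z outside [0.5, 12.5]); the cylinder at (-1.5, 0.5) is not intersected at this z (z outside [0.5, 7]); Subtracting the remaining from the first: starting from the r=3 cylinder, the r=2 cylinder at (3, -3) partially overlaps it — only the 0.36 mm² overlap (of its 10.39 mm²) is removed, clipping the outline — 1 connected region; the cube at (0.5, 0) is not intersected at this z (z outside [6, 17]); Subtracting the remaining from the first: none of the subtracted shapes is present at this height, so the result so far is unchanged — 1 connected region. Overall, the cross-section is a single solid region. The nearest boundary edge runs (-1.50, 2.60)→(1.50, 2.60); distance from the point to it = 0.60 mm. The point is inside the cross-section, 0.60 mm from the nearest boundary — within the 1.6 mm shell band (2 × 0.8).

shell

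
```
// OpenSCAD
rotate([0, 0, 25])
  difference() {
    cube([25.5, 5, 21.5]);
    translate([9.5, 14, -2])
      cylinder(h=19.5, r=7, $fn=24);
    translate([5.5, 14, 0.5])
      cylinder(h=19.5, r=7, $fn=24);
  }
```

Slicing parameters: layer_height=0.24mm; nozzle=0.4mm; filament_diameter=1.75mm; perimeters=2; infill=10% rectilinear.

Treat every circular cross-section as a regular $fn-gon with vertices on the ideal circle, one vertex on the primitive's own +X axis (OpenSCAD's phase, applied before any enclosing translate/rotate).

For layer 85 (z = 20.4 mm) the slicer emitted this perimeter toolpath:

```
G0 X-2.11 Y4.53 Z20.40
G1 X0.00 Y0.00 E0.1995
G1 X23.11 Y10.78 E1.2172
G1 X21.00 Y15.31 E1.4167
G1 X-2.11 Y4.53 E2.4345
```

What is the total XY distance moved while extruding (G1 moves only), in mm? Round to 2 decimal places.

61.00 mm

Sum the Euclidean lengths of each G1 segment: total = 61.00 mm.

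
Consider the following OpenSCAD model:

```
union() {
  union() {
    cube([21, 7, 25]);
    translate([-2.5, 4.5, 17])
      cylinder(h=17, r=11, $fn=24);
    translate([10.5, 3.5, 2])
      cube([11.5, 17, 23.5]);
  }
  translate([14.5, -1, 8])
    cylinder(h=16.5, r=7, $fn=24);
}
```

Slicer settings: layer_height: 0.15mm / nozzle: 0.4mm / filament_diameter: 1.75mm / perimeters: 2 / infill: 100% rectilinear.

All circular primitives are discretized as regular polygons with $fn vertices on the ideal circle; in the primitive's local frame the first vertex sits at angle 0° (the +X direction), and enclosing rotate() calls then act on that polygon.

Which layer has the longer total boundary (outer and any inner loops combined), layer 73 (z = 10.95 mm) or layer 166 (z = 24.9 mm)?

Layer 73 (z = 10.95): the 21×7 cube contributes its full rectangle (perimeter 56.00 mm); the cylinder at (-2.5, 4.5) does not reach this height (z outside [17, 34]); the cube at (10.5, 3.5) is present — its section is the full 11.5×17 rectangle (perimeter 57.00 mm); Merging all regions: the regions partially overlap (shared area 36.75 mm²), so the edge portions inside another operand are dropped and the merged outline is re-measured after clipping — boundary = 85.00 mm; the cylinder at (14.5, -1): section is a regular 24-gon, circumradius r=7 (perimeter = 2·24·7.000·sin(180°/24) = 43.86 mm); Combining (union): the regions partially overlap (shared area 61.89 mm²), so the edge portions inside another operand are dropped and the merged outline is re-measured after clipping — boundary = 95.64 mm. So its perimeter = 95.64 mm. Layer 166 (z = 24.9): the cube is present — its section is the full 21×7 rectangle (perimeter 56.00 mm); the cylinder at (-2.5, 4.5): section is a regular 24-gon, circumradius r=11 (perimeter = 2·24·11.000·sin(180°/24) = 68.92 mm); the cube at (10.5, 3.5) is present — its section is the full 11.5×17 rectangle (perimeter 57.00 mm); Merging all regions: the regions partially overlap (shared area 94.12 mm²), so the edge portions inside another operand are dropped and the merged outline is re-measured after clipping — boundary = 124.12 mm; the cylinder at (14.5, -1) is not intersected at this z (z outside [8, 24.5]); Merging all regions: only the result so far is present, so the union is just that shape — boundary = 124.12 mm. So its perimeter = 124.12 mm. Layer 166 is larger (124.12 vs 95.64 mm).

layer 166 (z = 24.9 mm)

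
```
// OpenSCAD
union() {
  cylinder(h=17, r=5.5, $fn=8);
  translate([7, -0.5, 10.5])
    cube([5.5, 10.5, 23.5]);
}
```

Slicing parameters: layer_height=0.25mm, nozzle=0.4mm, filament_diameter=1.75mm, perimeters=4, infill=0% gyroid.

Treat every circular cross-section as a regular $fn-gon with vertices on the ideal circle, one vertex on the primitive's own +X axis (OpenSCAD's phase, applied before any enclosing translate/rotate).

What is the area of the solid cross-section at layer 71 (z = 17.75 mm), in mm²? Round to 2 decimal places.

At z = 17.75 mm: the cylinder does not reach this height (z outside [0, 17]); the 5.5×10.5 cube at (7, -0.5) contributes its full rectangle (area 57.75 mm²); Merging all regions: only the 5.5×10.5 cube at (7, -0.5) is present, so the union is just that shape — area = 57.75 mm². Overall, the cross-section is a single solid region. Net area = 57.75 mm².

57.75 mm²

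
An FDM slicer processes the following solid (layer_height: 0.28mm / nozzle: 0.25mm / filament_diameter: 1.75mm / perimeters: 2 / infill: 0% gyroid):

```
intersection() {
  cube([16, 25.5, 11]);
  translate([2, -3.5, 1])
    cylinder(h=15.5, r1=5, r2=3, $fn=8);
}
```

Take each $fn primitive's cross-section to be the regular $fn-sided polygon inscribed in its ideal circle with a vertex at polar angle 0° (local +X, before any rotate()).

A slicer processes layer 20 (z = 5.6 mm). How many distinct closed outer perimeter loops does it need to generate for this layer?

At z = 5.6 mm: the cube is present — its section is the full 16×25.5 rectangle; the cone at (2, -3.5) (r1=5→r2=3) has section circumradius 4.406 here — a regular 8-gon; Taking the intersection: the cone at (2, -3.5) partially overlaps the 16×25.5 cube; clipping to the common part keeps 1.98 mm² — 1 connected region. The result has 1 disconnected region.

1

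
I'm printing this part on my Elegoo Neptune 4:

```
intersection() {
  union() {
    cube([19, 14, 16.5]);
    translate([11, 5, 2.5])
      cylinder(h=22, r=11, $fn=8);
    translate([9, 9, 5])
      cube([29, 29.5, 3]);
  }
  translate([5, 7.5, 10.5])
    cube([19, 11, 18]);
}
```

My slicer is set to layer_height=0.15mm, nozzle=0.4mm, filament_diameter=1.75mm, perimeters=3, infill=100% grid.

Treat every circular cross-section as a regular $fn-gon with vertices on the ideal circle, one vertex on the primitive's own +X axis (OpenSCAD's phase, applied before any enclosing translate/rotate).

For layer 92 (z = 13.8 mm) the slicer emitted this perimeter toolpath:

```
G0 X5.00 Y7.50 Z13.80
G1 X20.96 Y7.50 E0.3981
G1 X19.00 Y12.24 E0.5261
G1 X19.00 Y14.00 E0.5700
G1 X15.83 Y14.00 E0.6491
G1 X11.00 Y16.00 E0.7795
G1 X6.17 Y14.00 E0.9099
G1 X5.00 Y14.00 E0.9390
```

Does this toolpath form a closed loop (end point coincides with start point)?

no

Start point (G0): (5.00, 7.50). End point (last G1): the path does not return to the start — open.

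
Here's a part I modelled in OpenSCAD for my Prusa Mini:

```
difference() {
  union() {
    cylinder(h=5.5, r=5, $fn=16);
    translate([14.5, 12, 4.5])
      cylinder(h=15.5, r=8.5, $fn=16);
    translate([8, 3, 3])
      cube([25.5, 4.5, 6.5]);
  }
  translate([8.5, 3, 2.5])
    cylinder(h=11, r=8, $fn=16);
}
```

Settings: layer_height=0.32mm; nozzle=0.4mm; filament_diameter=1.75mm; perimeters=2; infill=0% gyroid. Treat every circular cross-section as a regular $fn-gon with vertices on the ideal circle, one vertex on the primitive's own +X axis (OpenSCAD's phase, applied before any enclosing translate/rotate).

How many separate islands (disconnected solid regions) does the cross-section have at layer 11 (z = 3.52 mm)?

2

At z = 3.52 mm: the cylinder: section is a regular 16-gon, circumradius r=5; the cylinder at (14.5, 12) is not intersected at this z (z outside [4.5, 20]); the cube at (8, 3) is present — its section is the full 25.5×4.5 rectangle; Merging all regions: the 2 present regions are separate (no shared area or edge), so areas and boundary lengths simply add and each stays a separate island — 2 connected regions; the r=8 cylinder at (8.5, 3) gives a regular 16-gon of circumradius 8 (constant along its height); Taking the first minus the rest: starting from that combined region, the r=8 cylinder at (8.5, 3) partially overlaps it — only the 58.80 mm² overlap (of its 195.93 mm²) is removed, clipping the outline — 2 connected regions. Overall, the cross-section has 2 separate islands. Island count = 2.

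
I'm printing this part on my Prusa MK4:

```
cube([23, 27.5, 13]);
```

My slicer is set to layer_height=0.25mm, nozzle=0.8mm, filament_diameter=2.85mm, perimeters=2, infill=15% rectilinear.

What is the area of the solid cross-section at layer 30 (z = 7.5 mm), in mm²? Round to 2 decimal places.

At z = 7.5 mm: the cube is present — its section is the full 23×27.5 rectangle (area 632.50 mm²). Overall, the cross-section is a single solid region. Net area = 632.50 mm².

632.50 mm²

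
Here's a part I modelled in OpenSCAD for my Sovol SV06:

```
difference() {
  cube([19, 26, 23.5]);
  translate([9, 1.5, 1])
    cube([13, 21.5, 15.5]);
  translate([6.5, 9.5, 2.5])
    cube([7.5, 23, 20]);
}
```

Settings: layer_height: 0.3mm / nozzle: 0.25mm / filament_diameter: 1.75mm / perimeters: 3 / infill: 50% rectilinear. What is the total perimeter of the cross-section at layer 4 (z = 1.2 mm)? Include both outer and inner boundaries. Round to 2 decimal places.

At z = 1.2 mm: the cube is present — its section is the full 19×26 rectangle (perimeter 90.00 mm); the cube at (9, 1.5) (footprint 13×21.5) is included at this height (perimeter 69.00 mm); the cube at (6.5, 9.5) is not intersected at this z (z outside [2.5, 22.5]); After the difference (first − rest): starting from the 19×26 cube, the 13×21.5 cube at (9, 1.5) partially overlaps it — only the 215.00 mm² overlap (of its 279.50 mm²) is removed, clipping the outline — boundary = 110.00 mm. Overall, the cross-section is a single solid region. Total boundary length (outer) = 110.00 mm.

110.00 mm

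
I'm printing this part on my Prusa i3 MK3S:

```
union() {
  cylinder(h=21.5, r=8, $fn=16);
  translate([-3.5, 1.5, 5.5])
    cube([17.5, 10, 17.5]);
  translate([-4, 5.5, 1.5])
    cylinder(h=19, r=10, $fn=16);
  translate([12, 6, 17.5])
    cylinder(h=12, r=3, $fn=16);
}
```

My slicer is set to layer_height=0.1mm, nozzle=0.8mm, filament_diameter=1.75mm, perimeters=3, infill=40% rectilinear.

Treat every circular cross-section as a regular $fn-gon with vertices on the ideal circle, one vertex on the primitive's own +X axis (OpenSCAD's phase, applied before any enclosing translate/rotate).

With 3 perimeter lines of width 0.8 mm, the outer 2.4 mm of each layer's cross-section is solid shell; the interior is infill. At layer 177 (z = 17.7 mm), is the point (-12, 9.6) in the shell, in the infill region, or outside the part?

At z = 17.7 mm: the r=8 cylinder contributes a regular 16-gon of circumradius 8; the cube at (-3.5, 1.5) is present — its section is the full 17.5×10 rectangle; the cylinder at (-4, 5.5): section is a regular 16-gon, circumradius r=10; the cylinder at (12, 6): section is a regular 16-gon, circumradius r=3; Taking the union: the regions partially overlap (shared area 246.50 mm²), so overlapping operands fuse into one piece — 1 connected region. Overall, the cross-section is a single solid region. The nearest boundary edge runs (-13.24, 9.33)→(-11.07, 12.57); distance from the point to it = 0.88 mm. The point is inside the cross-section, 0.88 mm from the nearest boundary — within the 2.4 mm shell band (3 × 0.8).

shell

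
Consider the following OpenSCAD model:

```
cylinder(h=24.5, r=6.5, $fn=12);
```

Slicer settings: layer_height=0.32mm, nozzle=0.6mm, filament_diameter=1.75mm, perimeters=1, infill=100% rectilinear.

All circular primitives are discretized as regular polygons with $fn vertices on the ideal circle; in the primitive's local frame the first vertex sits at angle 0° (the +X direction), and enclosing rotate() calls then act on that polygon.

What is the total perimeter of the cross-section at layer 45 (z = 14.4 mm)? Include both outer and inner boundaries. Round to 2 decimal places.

40.38 mm

At z = 14.4 mm: the r=6.5 cylinder contributes a regular 12-gon of circumradius 6.5 (perimeter = 2·12·6.500·sin(180°/12) = 40.38 mm). Overall, the cross-section is a single solid region. Total boundary length (outer) = 40.38 mm.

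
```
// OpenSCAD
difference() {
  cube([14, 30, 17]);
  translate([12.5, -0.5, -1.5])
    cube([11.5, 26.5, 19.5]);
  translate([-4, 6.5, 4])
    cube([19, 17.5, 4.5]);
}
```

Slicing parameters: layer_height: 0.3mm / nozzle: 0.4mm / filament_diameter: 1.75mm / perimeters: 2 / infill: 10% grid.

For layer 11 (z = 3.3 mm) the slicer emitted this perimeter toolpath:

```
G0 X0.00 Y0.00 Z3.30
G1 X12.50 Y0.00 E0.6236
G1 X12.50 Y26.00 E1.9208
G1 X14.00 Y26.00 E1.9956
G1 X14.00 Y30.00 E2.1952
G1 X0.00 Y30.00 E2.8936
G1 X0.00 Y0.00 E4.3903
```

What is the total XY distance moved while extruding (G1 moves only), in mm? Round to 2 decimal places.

Sum the Euclidean lengths of each G1 segment: total = 88.00 mm.

88.00 mm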